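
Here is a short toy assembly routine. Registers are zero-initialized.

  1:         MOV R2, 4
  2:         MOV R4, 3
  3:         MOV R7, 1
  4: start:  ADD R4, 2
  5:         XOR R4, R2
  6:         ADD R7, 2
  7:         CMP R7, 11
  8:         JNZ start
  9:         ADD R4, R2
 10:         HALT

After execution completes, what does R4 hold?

R2=4
R4=3
R7=1
R4=3+2=5
R4=5^4=1
R7=1+2=3
CMP R7, 11  (cmp 3,11)
JNZ start: taken
R4=1+2=3
R4=3^4=7
R7=3+2=5
CMP R7, 11  (cmp 5,11)
JNZ start: taken
R4=7+2=9
R4=9^4=13
R7=5+2=7
CMP R7, 11  (cmp 7,11)
JNZ start: taken
R4=13+2=15
R4=15^4=11
R7=7+2=9
CMP R7, 11  (cmp 9,11)
JNZ start: taken
R4=11+2=13
R4=13^4=9
R7=9+2=11
CMP R7, 11  (cmp 11,11)
JNZ start: not taken
R4=9+4=13
halt.

13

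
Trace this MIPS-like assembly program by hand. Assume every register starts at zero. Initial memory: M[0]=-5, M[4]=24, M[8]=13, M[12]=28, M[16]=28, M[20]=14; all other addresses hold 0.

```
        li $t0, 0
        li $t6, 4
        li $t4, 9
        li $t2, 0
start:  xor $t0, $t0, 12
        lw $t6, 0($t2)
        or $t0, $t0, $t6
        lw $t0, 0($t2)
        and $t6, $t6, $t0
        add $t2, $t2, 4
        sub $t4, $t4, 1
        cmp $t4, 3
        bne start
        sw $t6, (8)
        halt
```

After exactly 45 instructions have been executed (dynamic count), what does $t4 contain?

li $t0, 0 → $t0=0
li $t6, 4 → $t6=4
li $t4, 9 → $t4=9
li $t2, 0 → $t2=0
xor $t0, $t0, 12 → $t0=0^12=12
lw $t6, 0($t2) → $t6=M[0]=-5
or $t0, $t0, $t6 → $t0=12|(-5)=-1
lw $t0, 0($t2) → $t0=M[0]=-5
and $t6, $t6, $t0 → $t6=(-5)&(-5)=-5
add $t2, $t2, 4 → $t2=0+4=4
sub $t4, $t4, 1 → $t4=9-1=8
cmp $t4, 3  (cmp 8,3)
bne start: taken
xor $t0, $t0, 12 → $t0=(-5)^12=-9
lw $t6, 0($t2) → $t6=M[4]=24
or $t0, $t0, $t6 → $t0=(-9)|24=-1
lw $t0, 0($t2) → $t0=M[4]=24
and $t6, $t6, $t0 → $t6=24&24=24
add $t2, $t2, 4 → $t2=4+4=8
sub $t4, $t4, 1 → $t4=8-1=7
cmp $t4, 3  (cmp 7,3)
bne start: taken
xor $t0, $t0, 12 → $t0=24^12=20
lw $t6, 0($t2) → $t6=M[8]=13
or $t0, $t0, $t6 → $t0=20|13=29
lw $t0, 0($t2) → $t0=M[8]=13
and $t6, $t6, $t0 → $t6=13&13=13
add $t2, $t2, 4 → $t2=8+4=12
sub $t4, $t4, 1 → $t4=7-1=6
cmp $t4, 3  (cmp 6,3)
bne start: taken
xor $t0, $t0, 12 → $t0=13^12=1
lw $t6, 0($t2) → $t6=M[12]=28
or $t0, $t0, $t6 → $t0=1|28=29
lw $t0, 0($t2) → $t0=M[12]=28
and $t6, $t6, $t0 → $t6=28&28=28
add $t2, $t2, 4 → $t2=12+4=16
sub $t4, $t4, 1 → $t4=6-1=5
cmp $t4, 3  (cmp 5,3)
bne start: taken
xor $t0, $t0, 12 → $t0=28^12=16
lw $t6, 0($t2) → $t6=M[16]=28
or $t0, $t0, $t6 → $t0=16|28=28
lw $t0, 0($t2) → $t0=M[16]=28
and $t6, $t6, $t0 → $t6=28&28=28
After step 45: $t4 = 5.

5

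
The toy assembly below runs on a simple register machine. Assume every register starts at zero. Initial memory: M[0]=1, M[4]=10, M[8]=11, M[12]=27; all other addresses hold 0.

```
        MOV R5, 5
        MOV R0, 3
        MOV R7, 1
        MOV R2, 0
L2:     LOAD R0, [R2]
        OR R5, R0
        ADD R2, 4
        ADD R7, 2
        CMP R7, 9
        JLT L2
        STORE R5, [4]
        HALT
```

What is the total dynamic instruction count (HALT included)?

MOV R5, 5 → R5=5
MOV R0, 3 → R0=3
MOV R7, 1 → R7=1
MOV R2, 0 → R2=0
LOAD R0, [R2] → R0=M[0]=1
OR R5, R0 → R5=5|1=5
ADD R2, 4 → R2=0+4=4
ADD R7, 2 → R7=1+2=3
CMP R7, 9  (cmp 3,9)
JLT L2: taken
LOAD R0, [R2] → R0=M[4]=10
OR R5, R0 → R5=5|10=15
ADD R2, 4 → R2=4+4=8
ADD R7, 2 → R7=3+2=5
CMP R7, 9  (cmp 5,9)
JLT L2: taken
LOAD R0, [R2] → R0=M[8]=11
OR R5, R0 → R5=15|11=15
ADD R2, 4 → R2=8+4=12
ADD R7, 2 → R7=5+2=7
CMP R7, 9  (cmp 7,9)
JLT L2: taken
LOAD R0, [R2] → R0=M[12]=27
OR R5, R0 → R5=15|27=31
ADD R2, 4 → R2=12+4=16
ADD R7, 2 → R7=7+2=9
CMP R7, 9  (cmp 9,9)
JLT L2: not taken
STORE R5, [4] → M[4]=31
halt.
Total executed instructions: 30.

30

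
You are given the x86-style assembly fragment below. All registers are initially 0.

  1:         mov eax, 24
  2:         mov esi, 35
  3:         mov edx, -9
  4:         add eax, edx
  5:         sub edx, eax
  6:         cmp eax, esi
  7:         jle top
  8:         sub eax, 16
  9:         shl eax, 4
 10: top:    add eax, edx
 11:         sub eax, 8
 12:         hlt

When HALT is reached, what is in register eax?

mov eax, 24 → eax=24
mov esi, 35 → esi=35
mov edx, -9 → edx=-9
add eax, edx → eax=24+(-9)=15
sub edx, eax → edx=(-9)-15=-24
cmp eax, esi  (cmp 15,35)
jle top: taken
add eax, edx → eax=15+(-24)=-9
sub eax, 8 → eax=(-9)-8=-17
halt.

-17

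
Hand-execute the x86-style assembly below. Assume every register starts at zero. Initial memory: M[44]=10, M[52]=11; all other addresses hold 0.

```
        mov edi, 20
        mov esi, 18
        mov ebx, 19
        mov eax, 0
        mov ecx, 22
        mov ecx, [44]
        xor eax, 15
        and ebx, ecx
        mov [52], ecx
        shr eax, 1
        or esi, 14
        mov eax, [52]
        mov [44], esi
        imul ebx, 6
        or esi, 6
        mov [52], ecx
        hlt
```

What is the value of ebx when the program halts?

12

mov edi, 20 → edi=20
mov esi, 18 → esi=18
mov ebx, 19 → ebx=19
mov eax, 0 → eax=0
mov ecx, 22 → ecx=22
mov ecx, [44] → ecx=M[44]=10
xor eax, 15 → eax=0^15=15
and ebx, ecx → ebx=19&10=2
mov [52], ecx → M[52]=10
shr eax, 1 → eax=15>>1=7
or esi, 14 → esi=18|14=30
mov eax, [52] → eax=M[52]=10
mov [44], esi → M[44]=30
imul ebx, 6 → ebx=2*6=12
or esi, 6 → esi=30|6=30
mov [52], ecx → M[52]=10
halt.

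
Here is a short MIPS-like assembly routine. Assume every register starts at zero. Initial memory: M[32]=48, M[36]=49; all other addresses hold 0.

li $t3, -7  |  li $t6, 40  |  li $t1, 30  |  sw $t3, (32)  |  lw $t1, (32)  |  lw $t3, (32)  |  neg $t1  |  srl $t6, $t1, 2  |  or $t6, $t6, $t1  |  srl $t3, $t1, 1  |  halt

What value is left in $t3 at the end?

after li $t3, -7: $t3=-7
after li $t6, 40: $t6=40
after li $t1, 30: $t1=30
sw $t3, (32) → M[32]=-7
after lw $t1, (32): $t1=M[32]=-7
after lw $t3, (32): $t3=M[32]=-7
after neg $t1: $t1=-(-7)=7
after srl $t6, $t1, 2: $t6=7>>2=1
after or $t6, $t6, $t1: $t6=1|7=7
after srl $t3, $t1, 1: $t3=7>>1=3
halt.

3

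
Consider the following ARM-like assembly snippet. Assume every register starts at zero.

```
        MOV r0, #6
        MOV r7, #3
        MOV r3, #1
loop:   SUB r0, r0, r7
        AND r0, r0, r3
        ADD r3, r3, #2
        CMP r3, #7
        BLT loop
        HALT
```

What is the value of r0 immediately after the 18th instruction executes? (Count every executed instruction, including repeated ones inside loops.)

MOV r0, #6 → r0=6
MOV r7, #3 → r7=3
MOV r3, #1 → r3=1
SUB r0, r0, r7 → r0=6-3=3
AND r0, r0, r3 → r0=3&1=1
ADD r3, r3, #2 → r3=1+2=3
CMP r3, #7  (cmp 3,7)
BLT loop: taken
SUB r0, r0, r7 → r0=1-3=-2
AND r0, r0, r3 → r0=(-2)&3=2
ADD r3, r3, #2 → r3=3+2=5
CMP r3, #7  (cmp 5,7)
BLT loop: taken
SUB r0, r0, r7 → r0=2-3=-1
AND r0, r0, r3 → r0=(-1)&5=5
ADD r3, r3, #2 → r3=5+2=7
CMP r3, #7  (cmp 7,7)
BLT loop: not taken
After step 18: r0 = 5.

5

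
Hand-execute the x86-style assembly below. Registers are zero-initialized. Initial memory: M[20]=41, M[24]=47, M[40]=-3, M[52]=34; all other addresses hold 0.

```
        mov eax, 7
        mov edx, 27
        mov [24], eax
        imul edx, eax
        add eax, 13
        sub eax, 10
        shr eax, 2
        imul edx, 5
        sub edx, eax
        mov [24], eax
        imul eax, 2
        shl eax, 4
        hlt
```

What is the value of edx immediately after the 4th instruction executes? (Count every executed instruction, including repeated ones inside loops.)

189

eax=7
edx=27
mov [24], eax → M[24]=7
edx=27*7=189
After step 4: edx = 189.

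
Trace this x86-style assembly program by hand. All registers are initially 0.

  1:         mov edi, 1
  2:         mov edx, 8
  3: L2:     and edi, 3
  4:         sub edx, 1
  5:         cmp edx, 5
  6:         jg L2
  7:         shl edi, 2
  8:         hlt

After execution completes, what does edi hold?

after mov edi, 1: edi=1
after mov edx, 8: edx=8
after and edi, 3: edi=1&3=1
after sub edx, 1: edx=8-1=7
cmp edx, 5  (cmp 7,5)
jg L2: taken
after and edi, 3: edi=1&3=1
after sub edx, 1: edx=7-1=6
cmp edx, 5  (cmp 6,5)
jg L2: taken
after and edi, 3: edi=1&3=1
after sub edx, 1: edx=6-1=5
cmp edx, 5  (cmp 5,5)
jg L2: not taken
after shl edi, 2: edi=1<<2=4
halt.

4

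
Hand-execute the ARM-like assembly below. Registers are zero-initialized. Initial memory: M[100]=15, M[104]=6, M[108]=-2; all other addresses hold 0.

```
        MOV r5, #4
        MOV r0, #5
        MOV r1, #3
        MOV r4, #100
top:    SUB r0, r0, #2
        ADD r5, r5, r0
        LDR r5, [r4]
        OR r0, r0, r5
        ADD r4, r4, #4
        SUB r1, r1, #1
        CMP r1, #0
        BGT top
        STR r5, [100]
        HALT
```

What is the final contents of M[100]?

MOV r5, #4 → r5=4
MOV r0, #5 → r0=5
MOV r1, #3 → r1=3
MOV r4, #100 → r4=100
SUB r0, r0, #2 → r0=5-2=3
ADD r5, r5, r0 → r5=4+3=7
LDR r5, [r4] → r5=M[100]=15
OR r0, r0, r5 → r0=3|15=15
ADD r4, r4, #4 → r4=100+4=104
SUB r1, r1, #1 → r1=3-1=2
CMP r1, #0  (cmp 2,0)
BGT top: taken
SUB r0, r0, #2 → r0=15-2=13
ADD r5, r5, r0 → r5=15+13=28
LDR r5, [r4] → r5=M[104]=6
OR r0, r0, r5 → r0=13|6=15
ADD r4, r4, #4 → r4=104+4=108
SUB r1, r1, #1 → r1=2-1=1
CMP r1, #0  (cmp 1,0)
BGT top: taken
SUB r0, r0, #2 → r0=15-2=13
ADD r5, r5, r0 → r5=6+13=19
LDR r5, [r4] → r5=M[108]=-2
OR r0, r0, r5 → r0=13|(-2)=-1
ADD r4, r4, #4 → r4=108+4=112
SUB r1, r1, #1 → r1=1-1=0
CMP r1, #0  (cmp 0,0)
BGT top: not taken
STR r5, [100] → M[100]=-2
halt.

-2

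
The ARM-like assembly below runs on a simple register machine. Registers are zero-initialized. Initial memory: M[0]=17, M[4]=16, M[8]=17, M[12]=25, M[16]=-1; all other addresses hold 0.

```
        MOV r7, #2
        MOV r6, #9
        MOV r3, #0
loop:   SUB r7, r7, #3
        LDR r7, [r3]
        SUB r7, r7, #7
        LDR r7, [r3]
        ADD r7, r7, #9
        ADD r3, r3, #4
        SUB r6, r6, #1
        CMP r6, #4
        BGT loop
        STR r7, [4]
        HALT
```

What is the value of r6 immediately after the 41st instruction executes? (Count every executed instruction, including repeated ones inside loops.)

after MOV r7, #2: r7=2
after MOV r6, #9: r6=9
after MOV r3, #0: r3=0
after SUB r7, r7, #3: r7=2-3=-1
after LDR r7, [r3]: r7=M[0]=17
after SUB r7, r7, #7: r7=17-7=10
after LDR r7, [r3]: r7=M[0]=17
after ADD r7, r7, #9: r7=17+9=26
after ADD r3, r3, #4: r3=0+4=4
after SUB r6, r6, #1: r6=9-1=8
CMP r6, #4  (cmp 8,4)
BGT loop: taken
after SUB r7, r7, #3: r7=26-3=23
after LDR r7, [r3]: r7=M[4]=16
after SUB r7, r7, #7: r7=16-7=9
after LDR r7, [r3]: r7=M[4]=16
after ADD r7, r7, #9: r7=16+9=25
after ADD r3, r3, #4: r3=4+4=8
after SUB r6, r6, #1: r6=8-1=7
CMP r6, #4  (cmp 7,4)
BGT loop: taken
after SUB r7, r7, #3: r7=25-3=22
after LDR r7, [r3]: r7=M[8]=17
after SUB r7, r7, #7: r7=17-7=10
after LDR r7, [r3]: r7=M[8]=17
after ADD r7, r7, #9: r7=17+9=26
after ADD r3, r3, #4: r3=8+4=12
after SUB r6, r6, #1: r6=7-1=6
CMP r6, #4  (cmp 6,4)
BGT loop: taken
after SUB r7, r7, #3: r7=26-3=23
after LDR r7, [r3]: r7=M[12]=25
after SUB r7, r7, #7: r7=25-7=18
after LDR r7, [r3]: r7=M[12]=25
after ADD r7, r7, #9: r7=25+9=34
after ADD r3, r3, #4: r3=12+4=16
after SUB r6, r6, #1: r6=6-1=5
CMP r6, #4  (cmp 5,4)
BGT loop: taken
after SUB r7, r7, #3: r7=34-3=31
after LDR r7, [r3]: r7=M[16]=-1
After step 41: r6 = 5.

5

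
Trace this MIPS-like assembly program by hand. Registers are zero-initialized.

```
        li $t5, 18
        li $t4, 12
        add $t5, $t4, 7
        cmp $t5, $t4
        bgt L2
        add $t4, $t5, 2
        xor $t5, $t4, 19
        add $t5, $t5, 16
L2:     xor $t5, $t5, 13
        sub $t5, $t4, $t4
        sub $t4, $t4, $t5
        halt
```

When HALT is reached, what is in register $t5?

0

after li $t5, 18: $t5=18
after li $t4, 12: $t4=12
after add $t5, $t4, 7: $t5=12+7=19
cmp $t5, $t4  (cmp 19,12)
bgt L2: taken
after xor $t5, $t5, 13: $t5=19^13=30
after sub $t5, $t4, $t4: $t5=12-12=0
after sub $t4, $t4, $t5: $t4=12-0=12
halt.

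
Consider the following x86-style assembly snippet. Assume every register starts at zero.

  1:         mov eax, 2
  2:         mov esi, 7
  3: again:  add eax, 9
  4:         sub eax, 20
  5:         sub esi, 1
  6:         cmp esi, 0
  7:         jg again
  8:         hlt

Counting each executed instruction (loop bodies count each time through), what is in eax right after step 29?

-64

after mov eax, 2: eax=2
after mov esi, 7: esi=7
after add eax, 9: eax=2+9=11
after sub eax, 20: eax=11-20=-9
after sub esi, 1: esi=7-1=6
cmp esi, 0  (cmp 6,0)
jg again: taken
after add eax, 9: eax=(-9)+9=0
after sub eax, 20: eax=0-20=-20
after sub esi, 1: esi=6-1=5
cmp esi, 0  (cmp 5,0)
jg again: taken
after add eax, 9: eax=(-20)+9=-11
after sub eax, 20: eax=(-11)-20=-31
after sub esi, 1: esi=5-1=4
cmp esi, 0  (cmp 4,0)
jg again: taken
after add eax, 9: eax=(-31)+9=-22
after sub eax, 20: eax=(-22)-20=-42
after sub esi, 1: esi=4-1=3
cmp esi, 0  (cmp 3,0)
jg again: taken
after add eax, 9: eax=(-42)+9=-33
after sub eax, 20: eax=(-33)-20=-53
after sub esi, 1: esi=3-1=2
cmp esi, 0  (cmp 2,0)
jg again: taken
after add eax, 9: eax=(-53)+9=-44
after sub eax, 20: eax=(-44)-20=-64
After step 29: eax = -64.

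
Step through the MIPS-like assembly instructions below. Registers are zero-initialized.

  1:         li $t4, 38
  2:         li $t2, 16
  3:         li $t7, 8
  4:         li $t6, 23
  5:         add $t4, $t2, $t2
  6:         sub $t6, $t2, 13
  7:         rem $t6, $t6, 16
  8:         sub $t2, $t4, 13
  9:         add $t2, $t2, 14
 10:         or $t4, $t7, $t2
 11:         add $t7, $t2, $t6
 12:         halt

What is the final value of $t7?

li $t4, 38 → $t4=38
li $t2, 16 → $t2=16
li $t7, 8 → $t7=8
li $t6, 23 → $t6=23
add $t4, $t2, $t2 → $t4=16+16=32
sub $t6, $t2, 13 → $t6=16-13=3
rem $t6, $t6, 16 → $t6=3%16=3
sub $t2, $t4, 13 → $t2=32-13=19
add $t2, $t2, 14 → $t2=19+14=33
or $t4, $t7, $t2 → $t4=8|33=41
add $t7, $t2, $t6 → $t7=33+3=36
halt.

36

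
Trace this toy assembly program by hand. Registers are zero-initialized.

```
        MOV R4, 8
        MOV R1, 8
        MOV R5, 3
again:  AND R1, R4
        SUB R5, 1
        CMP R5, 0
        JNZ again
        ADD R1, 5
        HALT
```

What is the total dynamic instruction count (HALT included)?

after MOV R4, 8: R4=8
after MOV R1, 8: R1=8
after MOV R5, 3: R5=3
after AND R1, R4: R1=8&8=8
after SUB R5, 1: R5=3-1=2
CMP R5, 0  (cmp 2,0)
JNZ again: taken
after AND R1, R4: R1=8&8=8
after SUB R5, 1: R5=2-1=1
CMP R5, 0  (cmp 1,0)
JNZ again: taken
after AND R1, R4: R1=8&8=8
after SUB R5, 1: R5=1-1=0
CMP R5, 0  (cmp 0,0)
JNZ again: not taken
after ADD R1, 5: R1=8+5=13
halt.
Total executed instructions: 17.

17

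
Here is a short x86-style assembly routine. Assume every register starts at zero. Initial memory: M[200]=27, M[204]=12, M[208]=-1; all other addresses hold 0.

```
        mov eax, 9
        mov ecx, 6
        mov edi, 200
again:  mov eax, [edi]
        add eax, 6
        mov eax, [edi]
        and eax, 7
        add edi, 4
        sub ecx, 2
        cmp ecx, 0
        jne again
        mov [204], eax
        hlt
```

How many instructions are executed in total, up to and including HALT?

after mov eax, 9: eax=9
after mov ecx, 6: ecx=6
after mov edi, 200: edi=200
after mov eax, [edi]: eax=M[200]=27
after add eax, 6: eax=27+6=33
after mov eax, [edi]: eax=M[200]=27
after and eax, 7: eax=27&7=3
after add edi, 4: edi=200+4=204
after sub ecx, 2: ecx=6-2=4
cmp ecx, 0  (cmp 4,0)
jne again: taken
after mov eax, [edi]: eax=M[204]=12
after add eax, 6: eax=12+6=18
after mov eax, [edi]: eax=M[204]=12
after and eax, 7: eax=12&7=4
after add edi, 4: edi=204+4=208
after sub ecx, 2: ecx=4-2=2
cmp ecx, 0  (cmp 2,0)
jne again: taken
after mov eax, [edi]: eax=M[208]=-1
after add eax, 6: eax=(-1)+6=5
after mov eax, [edi]: eax=M[208]=-1
after and eax, 7: eax=(-1)&7=7
after add edi, 4: edi=208+4=212
after sub ecx, 2: ecx=2-2=0
cmp ecx, 0  (cmp 0,0)
jne again: not taken
mov [204], eax → M[204]=7
halt.
Total executed instructions: 29.

29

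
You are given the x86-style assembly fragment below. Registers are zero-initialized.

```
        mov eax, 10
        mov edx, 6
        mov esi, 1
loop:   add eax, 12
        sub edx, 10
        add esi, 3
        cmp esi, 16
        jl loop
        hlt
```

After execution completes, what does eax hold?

70

after mov eax, 10: eax=10
after mov edx, 6: edx=6
after mov esi, 1: esi=1
after add eax, 12: eax=10+12=22
after sub edx, 10: edx=6-10=-4
after add esi, 3: esi=1+3=4
cmp esi, 16  (cmp 4,16)
jl loop: taken
after add eax, 12: eax=22+12=34
after sub edx, 10: edx=(-4)-10=-14
after add esi, 3: esi=4+3=7
cmp esi, 16  (cmp 7,16)
jl loop: taken
after add eax, 12: eax=34+12=46
after sub edx, 10: edx=(-14)-10=-24
after add esi, 3: esi=7+3=10
cmp esi, 16  (cmp 10,16)
jl loop: taken
after add eax, 12: eax=46+12=58
after sub edx, 10: edx=(-24)-10=-34
after add esi, 3: esi=10+3=13
cmp esi, 16  (cmp 13,16)
jl loop: taken
after add eax, 12: eax=58+12=70
after sub edx, 10: edx=(-34)-10=-44
after add esi, 3: esi=13+3=16
cmp esi, 16  (cmp 16,16)
jl loop: not taken
halt.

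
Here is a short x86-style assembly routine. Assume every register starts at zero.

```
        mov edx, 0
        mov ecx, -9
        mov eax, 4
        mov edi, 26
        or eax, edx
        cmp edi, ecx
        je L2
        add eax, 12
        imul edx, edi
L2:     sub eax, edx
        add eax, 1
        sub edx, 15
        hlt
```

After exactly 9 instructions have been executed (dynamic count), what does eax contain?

after mov edx, 0: edx=0
after mov ecx, -9: ecx=-9
after mov eax, 4: eax=4
after mov edi, 26: edi=26
after or eax, edx: eax=4|0=4
cmp edi, ecx  (cmp 26,-9)
je L2: not taken
after add eax, 12: eax=4+12=16
after imul edx, edi: edx=0*26=0
After step 9: eax = 16.

16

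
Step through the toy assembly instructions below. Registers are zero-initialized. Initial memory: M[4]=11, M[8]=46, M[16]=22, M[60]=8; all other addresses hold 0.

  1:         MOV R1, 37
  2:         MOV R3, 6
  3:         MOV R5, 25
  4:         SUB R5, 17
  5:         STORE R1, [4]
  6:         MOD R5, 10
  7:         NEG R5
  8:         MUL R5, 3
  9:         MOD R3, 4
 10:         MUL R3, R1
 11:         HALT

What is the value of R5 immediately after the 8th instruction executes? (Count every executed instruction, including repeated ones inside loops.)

after MOV R1, 37: R1=37
after MOV R3, 6: R3=6
after MOV R5, 25: R5=25
after SUB R5, 17: R5=25-17=8
STORE R1, [4] → M[4]=37
after MOD R5, 10: R5=8%10=8
after NEG R5: R5=-(8)=-8
after MUL R5, 3: R5=(-8)*3=-24
After step 8: R5 = -24.

-24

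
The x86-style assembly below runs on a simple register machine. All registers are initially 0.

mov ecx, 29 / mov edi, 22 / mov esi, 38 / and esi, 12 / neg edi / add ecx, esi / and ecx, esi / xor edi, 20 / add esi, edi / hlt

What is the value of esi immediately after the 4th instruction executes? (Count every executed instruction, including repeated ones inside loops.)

mov ecx, 29 → ecx=29
mov edi, 22 → edi=22
mov esi, 38 → esi=38
and esi, 12 → esi=38&12=4
After step 4: esi = 4.

4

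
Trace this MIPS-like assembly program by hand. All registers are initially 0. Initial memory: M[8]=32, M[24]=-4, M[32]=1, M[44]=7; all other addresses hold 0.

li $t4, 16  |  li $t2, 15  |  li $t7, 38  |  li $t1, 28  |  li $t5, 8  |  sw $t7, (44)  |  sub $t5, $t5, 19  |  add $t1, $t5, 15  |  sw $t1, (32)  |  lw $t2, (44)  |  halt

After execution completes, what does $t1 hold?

after li $t4, 16: $t4=16
after li $t2, 15: $t2=15
after li $t7, 38: $t7=38
after li $t1, 28: $t1=28
after li $t5, 8: $t5=8
sw $t7, (44) → M[44]=38
after sub $t5, $t5, 19: $t5=8-19=-11
after add $t1, $t5, 15: $t1=(-11)+15=4
sw $t1, (32) → M[32]=4
after lw $t2, (44): $t2=M[44]=38
halt.

4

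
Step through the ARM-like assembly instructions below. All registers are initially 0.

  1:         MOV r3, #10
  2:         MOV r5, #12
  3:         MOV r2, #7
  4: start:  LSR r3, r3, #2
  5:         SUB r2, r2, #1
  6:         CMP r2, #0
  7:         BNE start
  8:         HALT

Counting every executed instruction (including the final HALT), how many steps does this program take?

32

r3=10
r5=12
r2=7
r3=10>>2=2
r2=7-1=6
CMP r2, #0  (cmp 6,0)
BNE start: taken
r3=2>>2=0
r2=6-1=5
CMP r2, #0  (cmp 5,0)
BNE start: taken
r3=0>>2=0
r2=5-1=4
CMP r2, #0  (cmp 4,0)
BNE start: taken
r3=0>>2=0
r2=4-1=3
CMP r2, #0  (cmp 3,0)
BNE start: taken
r3=0>>2=0
r2=3-1=2
CMP r2, #0  (cmp 2,0)
BNE start: taken
r3=0>>2=0
r2=2-1=1
CMP r2, #0  (cmp 1,0)
BNE start: taken
r3=0>>2=0
r2=1-1=0
CMP r2, #0  (cmp 0,0)
BNE start: not taken
halt.
Total executed instructions: 32.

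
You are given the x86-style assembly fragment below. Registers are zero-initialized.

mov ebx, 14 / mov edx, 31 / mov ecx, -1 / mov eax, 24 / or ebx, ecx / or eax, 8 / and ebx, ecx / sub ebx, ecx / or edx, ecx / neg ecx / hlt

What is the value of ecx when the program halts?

after mov ebx, 14: ebx=14
after mov edx, 31: edx=31
after mov ecx, -1: ecx=-1
after mov eax, 24: eax=24
after or ebx, ecx: ebx=14|(-1)=-1
after or eax, 8: eax=24|8=24
after and ebx, ecx: ebx=(-1)&(-1)=-1
after sub ebx, ecx: ebx=(-1)-(-1)=0
after or edx, ecx: edx=31|(-1)=-1
after neg ecx: ecx=-(-1)=1
halt.

1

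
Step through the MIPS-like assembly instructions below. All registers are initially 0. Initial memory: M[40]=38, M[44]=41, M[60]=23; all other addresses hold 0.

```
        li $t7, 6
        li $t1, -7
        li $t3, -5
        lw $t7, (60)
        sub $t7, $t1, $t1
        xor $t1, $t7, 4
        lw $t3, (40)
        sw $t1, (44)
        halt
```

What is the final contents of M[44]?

after li $t7, 6: $t7=6
after li $t1, -7: $t1=-7
after li $t3, -5: $t3=-5
after lw $t7, (60): $t7=M[60]=23
after sub $t7, $t1, $t1: $t7=(-7)-(-7)=0
after xor $t1, $t7, 4: $t1=0^4=4
after lw $t3, (40): $t3=M[40]=38
sw $t1, (44) → M[44]=4
halt.

4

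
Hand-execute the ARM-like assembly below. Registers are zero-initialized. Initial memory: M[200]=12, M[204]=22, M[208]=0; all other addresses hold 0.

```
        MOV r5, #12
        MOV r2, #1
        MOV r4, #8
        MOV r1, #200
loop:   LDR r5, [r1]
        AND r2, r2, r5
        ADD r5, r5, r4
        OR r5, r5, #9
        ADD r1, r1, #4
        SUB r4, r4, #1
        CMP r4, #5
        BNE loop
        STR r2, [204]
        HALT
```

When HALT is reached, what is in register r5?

after MOV r5, #12: r5=12
after MOV r2, #1: r2=1
after MOV r4, #8: r4=8
after MOV r1, #200: r1=200
after LDR r5, [r1]: r5=M[200]=12
after AND r2, r2, r5: r2=1&12=0
after ADD r5, r5, r4: r5=12+8=20
after OR r5, r5, #9: r5=20|9=29
after ADD r1, r1, #4: r1=200+4=204
after SUB r4, r4, #1: r4=8-1=7
CMP r4, #5  (cmp 7,5)
BNE loop: taken
after LDR r5, [r1]: r5=M[204]=22
after AND r2, r2, r5: r2=0&22=0
after ADD r5, r5, r4: r5=22+7=29
after OR r5, r5, #9: r5=29|9=29
after ADD r1, r1, #4: r1=204+4=208
after SUB r4, r4, #1: r4=7-1=6
CMP r4, #5  (cmp 6,5)
BNE loop: taken
after LDR r5, [r1]: r5=M[208]=0
after AND r2, r2, r5: r2=0&0=0
after ADD r5, r5, r4: r5=0+6=6
after OR r5, r5, #9: r5=6|9=15
after ADD r1, r1, #4: r1=208+4=212
after SUB r4, r4, #1: r4=6-1=5
CMP r4, #5  (cmp 5,5)
BNE loop: not taken
STR r2, [204] → M[204]=0
halt.

15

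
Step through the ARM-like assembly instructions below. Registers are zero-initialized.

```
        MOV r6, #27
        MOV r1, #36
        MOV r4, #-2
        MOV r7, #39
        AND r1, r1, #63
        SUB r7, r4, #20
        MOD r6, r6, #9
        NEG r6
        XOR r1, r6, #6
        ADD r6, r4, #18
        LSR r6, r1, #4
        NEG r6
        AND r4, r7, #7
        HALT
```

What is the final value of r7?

-22

after MOV r6, #27: r6=27
after MOV r1, #36: r1=36
after MOV r4, #-2: r4=-2
after MOV r7, #39: r7=39
after AND r1, r1, #63: r1=36&63=36
after SUB r7, r4, #20: r7=(-2)-20=-22
after MOD r6, r6, #9: r6=27%9=0
after NEG r6: r6=-(0)=0
after XOR r1, r6, #6: r1=0^6=6
after ADD r6, r4, #18: r6=(-2)+18=16
after LSR r6, r1, #4: r6=6>>4=0
after NEG r6: r6=-(0)=0
after AND r4, r7, #7: r4=(-22)&7=2
halt.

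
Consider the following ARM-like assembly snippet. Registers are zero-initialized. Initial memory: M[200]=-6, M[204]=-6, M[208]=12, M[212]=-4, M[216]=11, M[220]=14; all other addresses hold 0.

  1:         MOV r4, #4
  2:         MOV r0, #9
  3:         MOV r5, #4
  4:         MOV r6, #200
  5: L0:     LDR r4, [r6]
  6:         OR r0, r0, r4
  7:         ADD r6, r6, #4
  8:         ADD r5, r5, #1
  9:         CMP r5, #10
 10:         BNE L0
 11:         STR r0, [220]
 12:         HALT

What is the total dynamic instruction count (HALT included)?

42

r4=4
r0=9
r5=4
r6=200
r4=M[200]=-6
r0=9|(-6)=-5
r6=200+4=204
r5=4+1=5
CMP r5, #10  (cmp 5,10)
BNE L0: taken
r4=M[204]=-6
r0=(-5)|(-6)=-5
r6=204+4=208
r5=5+1=6
CMP r5, #10  (cmp 6,10)
BNE L0: taken
r4=M[208]=12
r0=(-5)|12=-1
r6=208+4=212
r5=6+1=7
CMP r5, #10  (cmp 7,10)
BNE L0: taken
r4=M[212]=-4
r0=(-1)|(-4)=-1
r6=212+4=216
r5=7+1=8
CMP r5, #10  (cmp 8,10)
BNE L0: taken
r4=M[216]=11
r0=(-1)|11=-1
r6=216+4=220
r5=8+1=9
CMP r5, #10  (cmp 9,10)
BNE L0: taken
r4=M[220]=14
r0=(-1)|14=-1
r6=220+4=224
r5=9+1=10
CMP r5, #10  (cmp 10,10)
BNE L0: not taken
STR r0, [220] → M[220]=-1
halt.
Total executed instructions: 42.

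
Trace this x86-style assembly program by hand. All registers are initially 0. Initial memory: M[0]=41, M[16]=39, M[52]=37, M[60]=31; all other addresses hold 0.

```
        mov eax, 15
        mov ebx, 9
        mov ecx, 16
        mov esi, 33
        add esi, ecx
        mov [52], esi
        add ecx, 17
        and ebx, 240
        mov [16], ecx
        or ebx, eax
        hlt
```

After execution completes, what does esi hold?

49

mov eax, 15 → eax=15
mov ebx, 9 → ebx=9
mov ecx, 16 → ecx=16
mov esi, 33 → esi=33
add esi, ecx → esi=33+16=49
mov [52], esi → M[52]=49
add ecx, 17 → ecx=16+17=33
and ebx, 240 → ebx=9&240=0
mov [16], ecx → M[16]=33
or ebx, eax → ebx=0|15=15
halt.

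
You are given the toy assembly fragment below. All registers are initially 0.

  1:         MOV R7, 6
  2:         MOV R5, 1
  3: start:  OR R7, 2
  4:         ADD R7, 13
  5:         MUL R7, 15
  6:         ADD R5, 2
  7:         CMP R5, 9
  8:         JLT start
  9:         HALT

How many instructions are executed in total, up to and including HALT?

27

R7=6
R5=1
R7=6|2=6
R7=6+13=19
R7=19*15=285
R5=1+2=3
CMP R5, 9  (cmp 3,9)
JLT start: taken
R7=285|2=287
R7=287+13=300
R7=300*15=4500
R5=3+2=5
CMP R5, 9  (cmp 5,9)
JLT start: taken
R7=4500|2=4502
R7=4502+13=4515
R7=4515*15=67725
R5=5+2=7
CMP R5, 9  (cmp 7,9)
JLT start: taken
R7=67725|2=67727
R7=67727+13=67740
R7=67740*15=1016100
R5=7+2=9
CMP R5, 9  (cmp 9,9)
JLT start: not taken
halt.
Total executed instructions: 27.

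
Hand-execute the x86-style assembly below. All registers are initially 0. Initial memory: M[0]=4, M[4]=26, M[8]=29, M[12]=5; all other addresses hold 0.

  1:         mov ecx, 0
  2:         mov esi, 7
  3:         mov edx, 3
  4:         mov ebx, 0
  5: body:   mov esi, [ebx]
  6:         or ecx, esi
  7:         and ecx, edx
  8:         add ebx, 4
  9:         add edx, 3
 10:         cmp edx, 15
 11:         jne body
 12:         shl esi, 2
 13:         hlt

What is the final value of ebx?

16

mov ecx, 0 → ecx=0
mov esi, 7 → esi=7
mov edx, 3 → edx=3
mov ebx, 0 → ebx=0
mov esi, [ebx] → esi=M[0]=4
or ecx, esi → ecx=0|4=4
and ecx, edx → ecx=4&3=0
add ebx, 4 → ebx=0+4=4
add edx, 3 → edx=3+3=6
cmp edx, 15  (cmp 6,15)
jne body: taken
mov esi, [ebx] → esi=M[4]=26
or ecx, esi → ecx=0|26=26
and ecx, edx → ecx=26&6=2
add ebx, 4 → ebx=4+4=8
add edx, 3 → edx=6+3=9
cmp edx, 15  (cmp 9,15)
jne body: taken
mov esi, [ebx] → esi=M[8]=29
or ecx, esi → ecx=2|29=31
and ecx, edx → ecx=31&9=9
add ebx, 4 → ebx=8+4=12
add edx, 3 → edx=9+3=12
cmp edx, 15  (cmp 12,15)
jne body: taken
mov esi, [ebx] → esi=M[12]=5
or ecx, esi → ecx=9|5=13
and ecx, edx → ecx=13&12=12
add ebx, 4 → ebx=12+4=16
add edx, 3 → edx=12+3=15
cmp edx, 15  (cmp 15,15)
jne body: not taken
shl esi, 2 → esi=5<<2=20
halt.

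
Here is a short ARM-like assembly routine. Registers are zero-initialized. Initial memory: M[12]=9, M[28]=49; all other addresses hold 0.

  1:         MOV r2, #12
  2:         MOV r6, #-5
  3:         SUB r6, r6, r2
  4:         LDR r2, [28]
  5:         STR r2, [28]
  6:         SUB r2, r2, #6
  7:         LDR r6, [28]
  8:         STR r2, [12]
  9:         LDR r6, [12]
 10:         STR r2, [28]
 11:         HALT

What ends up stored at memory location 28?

43

r2=12
r6=-5
r6=(-5)-12=-17
r2=M[28]=49
STR r2, [28] → M[28]=49
r2=49-6=43
r6=M[28]=49
STR r2, [12] → M[12]=43
r6=M[12]=43
STR r2, [28] → M[28]=43
halt.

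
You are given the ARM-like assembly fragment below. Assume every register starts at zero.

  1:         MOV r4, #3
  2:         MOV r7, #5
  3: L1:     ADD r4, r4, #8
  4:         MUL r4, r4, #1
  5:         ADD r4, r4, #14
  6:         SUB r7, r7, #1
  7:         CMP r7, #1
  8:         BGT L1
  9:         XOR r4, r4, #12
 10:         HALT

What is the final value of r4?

MOV r4, #3 → r4=3
MOV r7, #5 → r7=5
ADD r4, r4, #8 → r4=3+8=11
MUL r4, r4, #1 → r4=11*1=11
ADD r4, r4, #14 → r4=11+14=25
SUB r7, r7, #1 → r7=5-1=4
CMP r7, #1  (cmp 4,1)
BGT L1: taken
ADD r4, r4, #8 → r4=25+8=33
MUL r4, r4, #1 → r4=33*1=33
ADD r4, r4, #14 → r4=33+14=47
SUB r7, r7, #1 → r7=4-1=3
CMP r7, #1  (cmp 3,1)
BGT L1: taken
ADD r4, r4, #8 → r4=47+8=55
MUL r4, r4, #1 → r4=55*1=55
ADD r4, r4, #14 → r4=55+14=69
SUB r7, r7, #1 → r7=3-1=2
CMP r7, #1  (cmp 2,1)
BGT L1: taken
ADD r4, r4, #8 → r4=69+8=77
MUL r4, r4, #1 → r4=77*1=77
ADD r4, r4, #14 → r4=77+14=91
SUB r7, r7, #1 → r7=2-1=1
CMP r7, #1  (cmp 1,1)
BGT L1: not taken
XOR r4, r4, #12 → r4=91^12=87
halt.

87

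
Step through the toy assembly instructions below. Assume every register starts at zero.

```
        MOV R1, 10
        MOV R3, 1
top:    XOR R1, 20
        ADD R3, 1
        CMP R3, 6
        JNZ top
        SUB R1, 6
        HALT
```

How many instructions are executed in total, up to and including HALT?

24

after MOV R1, 10: R1=10
after MOV R3, 1: R3=1
after XOR R1, 20: R1=10^20=30
after ADD R3, 1: R3=1+1=2
CMP R3, 6  (cmp 2,6)
JNZ top: taken
after XOR R1, 20: R1=30^20=10
after ADD R3, 1: R3=2+1=3
CMP R3, 6  (cmp 3,6)
JNZ top: taken
after XOR R1, 20: R1=10^20=30
after ADD R3, 1: R3=3+1=4
CMP R3, 6  (cmp 4,6)
JNZ top: taken
after XOR R1, 20: R1=30^20=10
after ADD R3, 1: R3=4+1=5
CMP R3, 6  (cmp 5,6)
JNZ top: taken
after XOR R1, 20: R1=10^20=30
after ADD R3, 1: R3=5+1=6
CMP R3, 6  (cmp 6,6)
JNZ top: not taken
after SUB R1, 6: R1=30-6=24
halt.
Total executed instructions: 24.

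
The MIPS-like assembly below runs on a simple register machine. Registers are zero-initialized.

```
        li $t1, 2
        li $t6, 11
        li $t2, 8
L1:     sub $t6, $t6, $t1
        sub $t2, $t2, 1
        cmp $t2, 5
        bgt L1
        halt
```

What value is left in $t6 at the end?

after li $t1, 2: $t1=2
after li $t6, 11: $t6=11
after li $t2, 8: $t2=8
after sub $t6, $t6, $t1: $t6=11-2=9
after sub $t2, $t2, 1: $t2=8-1=7
cmp $t2, 5  (cmp 7,5)
bgt L1: taken
after sub $t6, $t6, $t1: $t6=9-2=7
after sub $t2, $t2, 1: $t2=7-1=6
cmp $t2, 5  (cmp 6,5)
bgt L1: taken
after sub $t6, $t6, $t1: $t6=7-2=5
after sub $t2, $t2, 1: $t2=6-1=5
cmp $t2, 5  (cmp 5,5)
bgt L1: not taken
halt.

5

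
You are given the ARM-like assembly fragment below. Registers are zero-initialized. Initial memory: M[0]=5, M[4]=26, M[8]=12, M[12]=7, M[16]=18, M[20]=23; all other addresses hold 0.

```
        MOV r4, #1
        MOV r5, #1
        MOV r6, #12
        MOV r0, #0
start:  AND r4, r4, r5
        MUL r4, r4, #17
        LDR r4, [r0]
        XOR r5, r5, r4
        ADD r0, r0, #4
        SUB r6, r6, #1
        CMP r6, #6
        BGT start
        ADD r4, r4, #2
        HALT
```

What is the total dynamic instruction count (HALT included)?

after MOV r4, #1: r4=1
after MOV r5, #1: r5=1
after MOV r6, #12: r6=12
after MOV r0, #0: r0=0
after AND r4, r4, r5: r4=1&1=1
after MUL r4, r4, #17: r4=1*17=17
after LDR r4, [r0]: r4=M[0]=5
after XOR r5, r5, r4: r5=1^5=4
after ADD r0, r0, #4: r0=0+4=4
after SUB r6, r6, #1: r6=12-1=11
CMP r6, #6  (cmp 11,6)
BGT start: taken
after AND r4, r4, r5: r4=5&4=4
after MUL r4, r4, #17: r4=4*17=68
after LDR r4, [r0]: r4=M[4]=26
after XOR r5, r5, r4: r5=4^26=30
after ADD r0, r0, #4: r0=4+4=8
after SUB r6, r6, #1: r6=11-1=10
CMP r6, #6  (cmp 10,6)
BGT start: taken
after AND r4, r4, r5: r4=26&30=26
after MUL r4, r4, #17: r4=26*17=442
after LDR r4, [r0]: r4=M[8]=12
after XOR r5, r5, r4: r5=30^12=18
after ADD r0, r0, #4: r0=8+4=12
after SUB r6, r6, #1: r6=10-1=9
CMP r6, #6  (cmp 9,6)
BGT start: taken
after AND r4, r4, r5: r4=12&18=0
after MUL r4, r4, #17: r4=0*17=0
after LDR r4, [r0]: r4=M[12]=7
after XOR r5, r5, r4: r5=18^7=21
after ADD r0, r0, #4: r0=12+4=16
after SUB r6, r6, #1: r6=9-1=8
CMP r6, #6  (cmp 8,6)
BGT start: taken
after AND r4, r4, r5: r4=7&21=5
after MUL r4, r4, #17: r4=5*17=85
after LDR r4, [r0]: r4=M[16]=18
after XOR r5, r5, r4: r5=21^18=7
after ADD r0, r0, #4: r0=16+4=20
after SUB r6, r6, #1: r6=8-1=7
CMP r6, #6  (cmp 7,6)
BGT start: taken
after AND r4, r4, r5: r4=18&7=2
after MUL r4, r4, #17: r4=2*17=34
after LDR r4, [r0]: r4=M[20]=23
after XOR r5, r5, r4: r5=7^23=16
after ADD r0, r0, #4: r0=20+4=24
after SUB r6, r6, #1: r6=7-1=6
CMP r6, #6  (cmp 6,6)
BGT start: not taken
after ADD r4, r4, #2: r4=23+2=25
halt.
Total executed instructions: 54.

54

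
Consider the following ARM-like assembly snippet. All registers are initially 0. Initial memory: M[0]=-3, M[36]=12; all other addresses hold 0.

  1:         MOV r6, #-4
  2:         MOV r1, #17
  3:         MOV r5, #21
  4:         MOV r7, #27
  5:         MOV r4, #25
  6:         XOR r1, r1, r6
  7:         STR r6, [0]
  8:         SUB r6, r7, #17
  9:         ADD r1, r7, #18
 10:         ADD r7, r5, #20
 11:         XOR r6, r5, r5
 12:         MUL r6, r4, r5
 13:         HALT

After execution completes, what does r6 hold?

MOV r6, #-4 → r6=-4
MOV r1, #17 → r1=17
MOV r5, #21 → r5=21
MOV r7, #27 → r7=27
MOV r4, #25 → r4=25
XOR r1, r1, r6 → r1=17^(-4)=-19
STR r6, [0] → M[0]=-4
SUB r6, r7, #17 → r6=27-17=10
ADD r1, r7, #18 → r1=27+18=45
ADD r7, r5, #20 → r7=21+20=41
XOR r6, r5, r5 → r6=21^21=0
MUL r6, r4, r5 → r6=25*21=525
halt.

525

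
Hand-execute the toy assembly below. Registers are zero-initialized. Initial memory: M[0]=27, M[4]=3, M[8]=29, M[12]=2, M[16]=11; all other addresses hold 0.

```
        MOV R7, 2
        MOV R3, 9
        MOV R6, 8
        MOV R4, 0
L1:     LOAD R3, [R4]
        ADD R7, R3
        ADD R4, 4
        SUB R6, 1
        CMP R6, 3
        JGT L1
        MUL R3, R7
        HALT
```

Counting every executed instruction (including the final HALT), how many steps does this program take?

MOV R7, 2 → R7=2
MOV R3, 9 → R3=9
MOV R6, 8 → R6=8
MOV R4, 0 → R4=0
LOAD R3, [R4] → R3=M[0]=27
ADD R7, R3 → R7=2+27=29
ADD R4, 4 → R4=0+4=4
SUB R6, 1 → R6=8-1=7
CMP R6, 3  (cmp 7,3)
JGT L1: taken
LOAD R3, [R4] → R3=M[4]=3
ADD R7, R3 → R7=29+3=32
ADD R4, 4 → R4=4+4=8
SUB R6, 1 → R6=7-1=6
CMP R6, 3  (cmp 6,3)
JGT L1: taken
LOAD R3, [R4] → R3=M[8]=29
ADD R7, R3 → R7=32+29=61
ADD R4, 4 → R4=8+4=12
SUB R6, 1 → R6=6-1=5
CMP R6, 3  (cmp 5,3)
JGT L1: taken
LOAD R3, [R4] → R3=M[12]=2
ADD R7, R3 → R7=61+2=63
ADD R4, 4 → R4=12+4=16
SUB R6, 1 → R6=5-1=4
CMP R6, 3  (cmp 4,3)
JGT L1: taken
LOAD R3, [R4] → R3=M[16]=11
ADD R7, R3 → R7=63+11=74
ADD R4, 4 → R4=16+4=20
SUB R6, 1 → R6=4-1=3
CMP R6, 3  (cmp 3,3)
JGT L1: not taken
MUL R3, R7 → R3=11*74=814
halt.
Total executed instructions: 36.

36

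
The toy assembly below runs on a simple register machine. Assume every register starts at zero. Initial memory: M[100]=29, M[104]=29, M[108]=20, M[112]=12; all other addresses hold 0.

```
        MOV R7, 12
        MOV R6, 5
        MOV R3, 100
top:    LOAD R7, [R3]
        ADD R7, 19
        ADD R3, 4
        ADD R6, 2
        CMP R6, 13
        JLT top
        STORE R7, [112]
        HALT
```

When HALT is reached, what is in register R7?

after MOV R7, 12: R7=12
after MOV R6, 5: R6=5
after MOV R3, 100: R3=100
after LOAD R7, [R3]: R7=M[100]=29
after ADD R7, 19: R7=29+19=48
after ADD R3, 4: R3=100+4=104
after ADD R6, 2: R6=5+2=7
CMP R6, 13  (cmp 7,13)
JLT top: taken
after LOAD R7, [R3]: R7=M[104]=29
after ADD R7, 19: R7=29+19=48
after ADD R3, 4: R3=104+4=108
after ADD R6, 2: R6=7+2=9
CMP R6, 13  (cmp 9,13)
JLT top: taken
after LOAD R7, [R3]: R7=M[108]=20
after ADD R7, 19: R7=20+19=39
after ADD R3, 4: R3=108+4=112
after ADD R6, 2: R6=9+2=11
CMP R6, 13  (cmp 11,13)
JLT top: taken
after LOAD R7, [R3]: R7=M[112]=12
after ADD R7, 19: R7=12+19=31
after ADD R3, 4: R3=112+4=116
after ADD R6, 2: R6=11+2=13
CMP R6, 13  (cmp 13,13)
JLT top: not taken
STORE R7, [112] → M[112]=31
halt.

31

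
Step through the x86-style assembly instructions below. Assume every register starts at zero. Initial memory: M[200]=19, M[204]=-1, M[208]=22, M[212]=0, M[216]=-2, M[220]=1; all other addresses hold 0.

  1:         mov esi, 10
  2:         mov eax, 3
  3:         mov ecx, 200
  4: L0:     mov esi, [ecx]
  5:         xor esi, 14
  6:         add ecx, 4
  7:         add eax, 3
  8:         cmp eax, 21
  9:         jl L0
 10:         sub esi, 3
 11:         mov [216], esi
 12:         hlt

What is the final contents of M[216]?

12

after mov esi, 10: esi=10
after mov eax, 3: eax=3
after mov ecx, 200: ecx=200
after mov esi, [ecx]: esi=M[200]=19
after xor esi, 14: esi=19^14=29
after add ecx, 4: ecx=200+4=204
after add eax, 3: eax=3+3=6
cmp eax, 21  (cmp 6,21)
jl L0: taken
after mov esi, [ecx]: esi=M[204]=-1
after xor esi, 14: esi=(-1)^14=-15
after add ecx, 4: ecx=204+4=208
after add eax, 3: eax=6+3=9
cmp eax, 21  (cmp 9,21)
jl L0: taken
after mov esi, [ecx]: esi=M[208]=22
after xor esi, 14: esi=22^14=24
after add ecx, 4: ecx=208+4=212
after add eax, 3: eax=9+3=12
cmp eax, 21  (cmp 12,21)
jl L0: taken
after mov esi, [ecx]: esi=M[212]=0
after xor esi, 14: esi=0^14=14
after add ecx, 4: ecx=212+4=216
after add eax, 3: eax=12+3=15
cmp eax, 21  (cmp 15,21)
jl L0: taken
after mov esi, [ecx]: esi=M[216]=-2
after xor esi, 14: esi=(-2)^14=-16
after add ecx, 4: ecx=216+4=220
after add eax, 3: eax=15+3=18
cmp eax, 21  (cmp 18,21)
jl L0: taken
after mov esi, [ecx]: esi=M[220]=1
after xor esi, 14: esi=1^14=15
after add ecx, 4: ecx=220+4=224
after add eax, 3: eax=18+3=21
cmp eax, 21  (cmp 21,21)
jl L0: not taken
after sub esi, 3: esi=15-3=12
mov [216], esi → M[216]=12
halt.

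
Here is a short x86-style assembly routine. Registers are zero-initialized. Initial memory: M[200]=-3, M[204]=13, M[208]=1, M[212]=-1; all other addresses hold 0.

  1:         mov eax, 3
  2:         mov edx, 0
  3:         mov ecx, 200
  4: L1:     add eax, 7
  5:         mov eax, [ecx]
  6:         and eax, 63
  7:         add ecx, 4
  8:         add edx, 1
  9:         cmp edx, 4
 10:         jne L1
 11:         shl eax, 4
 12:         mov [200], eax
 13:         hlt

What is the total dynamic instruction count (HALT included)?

34

after mov eax, 3: eax=3
after mov edx, 0: edx=0
after mov ecx, 200: ecx=200
after add eax, 7: eax=3+7=10
after mov eax, [ecx]: eax=M[200]=-3
after and eax, 63: eax=(-3)&63=61
after add ecx, 4: ecx=200+4=204
after add edx, 1: edx=0+1=1
cmp edx, 4  (cmp 1,4)
jne L1: taken
after add eax, 7: eax=61+7=68
after mov eax, [ecx]: eax=M[204]=13
after and eax, 63: eax=13&63=13
after add ecx, 4: ecx=204+4=208
after add edx, 1: edx=1+1=2
cmp edx, 4  (cmp 2,4)
jne L1: taken
after add eax, 7: eax=13+7=20
after mov eax, [ecx]: eax=M[208]=1
after and eax, 63: eax=1&63=1
after add ecx, 4: ecx=208+4=212
after add edx, 1: edx=2+1=3
cmp edx, 4  (cmp 3,4)
jne L1: taken
after add eax, 7: eax=1+7=8
after mov eax, [ecx]: eax=M[212]=-1
after and eax, 63: eax=(-1)&63=63
after add ecx, 4: ecx=212+4=216
after add edx, 1: edx=3+1=4
cmp edx, 4  (cmp 4,4)
jne L1: not taken
after shl eax, 4: eax=63<<4=1008
mov [200], eax → M[200]=1008
halt.
Total executed instructions: 34.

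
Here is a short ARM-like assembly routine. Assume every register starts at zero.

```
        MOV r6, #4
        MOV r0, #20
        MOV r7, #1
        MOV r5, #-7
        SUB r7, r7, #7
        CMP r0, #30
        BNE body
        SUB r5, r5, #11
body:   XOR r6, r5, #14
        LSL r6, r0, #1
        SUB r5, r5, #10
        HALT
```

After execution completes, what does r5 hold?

MOV r6, #4 → r6=4
MOV r0, #20 → r0=20
MOV r7, #1 → r7=1
MOV r5, #-7 → r5=-7
SUB r7, r7, #7 → r7=1-7=-6
CMP r0, #30  (cmp 20,30)
BNE body: taken
XOR r6, r5, #14 → r6=(-7)^14=-9
LSL r6, r0, #1 → r6=20<<1=40
SUB r5, r5, #10 → r5=(-7)-10=-17
halt.

-17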